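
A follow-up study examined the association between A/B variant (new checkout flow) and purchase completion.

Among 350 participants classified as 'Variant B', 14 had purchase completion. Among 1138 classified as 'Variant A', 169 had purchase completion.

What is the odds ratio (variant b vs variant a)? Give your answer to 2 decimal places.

0.24

From the description: a = 14, b = 336, c = 169, d = 969.
OR = (a·d)/(b·c) = (14 × 969) / (336 × 169) = 13566 / 56784 = 0.23891
Exposure is associated with lower odds of purchase completion (OR = 0.24 < 1).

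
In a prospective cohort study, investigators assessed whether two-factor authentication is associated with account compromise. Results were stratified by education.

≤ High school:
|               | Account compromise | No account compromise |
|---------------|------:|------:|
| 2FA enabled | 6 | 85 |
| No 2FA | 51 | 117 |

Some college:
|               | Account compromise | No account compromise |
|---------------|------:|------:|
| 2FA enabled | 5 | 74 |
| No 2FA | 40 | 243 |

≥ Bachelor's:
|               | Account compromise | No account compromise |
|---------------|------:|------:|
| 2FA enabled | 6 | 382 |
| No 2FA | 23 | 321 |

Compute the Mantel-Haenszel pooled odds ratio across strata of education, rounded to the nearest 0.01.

0.24

OR_MH = Σ(aᵢdᵢ/nᵢ) / Σ(bᵢcᵢ/nᵢ), where nᵢ is the stratum total.
Stratum 1 (≤ High school): n = 259; a·d/n = 6·117/259 = 2.7104; b·c/n = 85·51/259 = 16.7375
Stratum 2 (Some college): n = 362; a·d/n = 5·243/362 = 3.3564; b·c/n = 74·40/362 = 8.1768
Stratum 3 (≥ Bachelor's): n = 732; a·d/n = 6·321/732 = 2.6311; b·c/n = 382·23/732 = 12.0027
OR_MH = (2.7104 + 3.3564 + 2.6311) / (16.7375 + 8.1768 + 12.0027) = 8.6979 / 36.9170 = 0.23561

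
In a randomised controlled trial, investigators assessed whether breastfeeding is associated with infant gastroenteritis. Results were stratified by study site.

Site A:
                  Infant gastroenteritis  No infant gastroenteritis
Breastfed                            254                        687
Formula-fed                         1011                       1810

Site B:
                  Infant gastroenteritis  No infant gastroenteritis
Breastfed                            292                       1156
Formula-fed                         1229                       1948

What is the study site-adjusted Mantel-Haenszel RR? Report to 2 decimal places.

0.61

RR_MH = Σ(aᵢ·n₀ᵢ/nᵢ) / Σ(cᵢ·n₁ᵢ/nᵢ), with n₁ᵢ = aᵢ+bᵢ (exposed), n₀ᵢ = cᵢ+dᵢ (unexposed), nᵢ = n₁ᵢ+n₀ᵢ.
Stratum 1 (Site A): n₁ = 941, n₀ = 2821, n = 3762; a·n₀/n = 254·2821/3762 = 190.4662; c·n₁/n = 1011·941/3762 = 252.8844
Stratum 2 (Site B): n₁ = 1448, n₀ = 3177, n = 4625; a·n₀/n = 292·3177/4625 = 200.5803; c·n₁/n = 1229·1448/4625 = 384.7766
RR_MH = (190.4662 + 200.5803) / (252.8844 + 384.7766) = 391.0466 / 637.6610 = 0.61325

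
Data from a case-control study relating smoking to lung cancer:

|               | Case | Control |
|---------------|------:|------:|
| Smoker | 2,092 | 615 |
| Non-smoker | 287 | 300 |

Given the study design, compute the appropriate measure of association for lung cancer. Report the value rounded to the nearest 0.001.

3.556

Cells: a = 2092, b = 615, c = 287, d = 300.
This is a case-control study: participants were sampled on outcome status, so risks in the source population cannot be estimated directly — relative risk is not valid here. The odds ratio is the appropriate measure.
OR = (a·d)/(b·c) = (2092 × 300) / (615 × 287) = 627600 / 176505 = 3.55571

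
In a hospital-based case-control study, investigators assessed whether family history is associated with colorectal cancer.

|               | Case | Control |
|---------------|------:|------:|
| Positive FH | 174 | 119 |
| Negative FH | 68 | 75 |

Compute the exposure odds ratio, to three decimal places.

1.613

Cells: a = 174, b = 119, c = 68, d = 75.
OR = (a·d)/(b·c) = (174 × 75) / (119 × 68) = 13050 / 8092 = 1.61270
The odds of colorectal cancer are about 1.61 times as high in the positive fh group.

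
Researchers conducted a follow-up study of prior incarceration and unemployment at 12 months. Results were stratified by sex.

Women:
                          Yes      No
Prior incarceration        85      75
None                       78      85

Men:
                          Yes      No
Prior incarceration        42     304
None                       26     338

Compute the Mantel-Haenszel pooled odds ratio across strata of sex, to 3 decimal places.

OR_MH = Σ(aᵢdᵢ/nᵢ) / Σ(bᵢcᵢ/nᵢ), where nᵢ is the stratum total.
Stratum 1 (Women): n = 323; a·d/n = 85·85/323 = 22.3684; b·c/n = 75·78/323 = 18.1115
Stratum 2 (Men): n = 710; a·d/n = 42·338/710 = 19.9944; b·c/n = 304·26/710 = 11.1324
OR_MH = (22.3684 + 19.9944) / (18.1115 + 11.1324) = 42.3628 / 29.2438 = 1.44861

1.449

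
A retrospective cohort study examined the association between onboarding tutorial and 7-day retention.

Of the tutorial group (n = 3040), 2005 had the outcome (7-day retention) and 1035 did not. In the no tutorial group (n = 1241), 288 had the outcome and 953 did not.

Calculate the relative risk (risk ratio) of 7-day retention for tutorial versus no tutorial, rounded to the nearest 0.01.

2.84

From the description: a = 2005, b = 1035, c = 288, d = 953.
Risk in exposed = 2005/3040 = 0.65954; risk in unexposed = 288/1241 = 0.23207.
RR = 0.65954 / 0.23207 = 2.84197
The risk among the exposed is 2.84 times that among the unexposed.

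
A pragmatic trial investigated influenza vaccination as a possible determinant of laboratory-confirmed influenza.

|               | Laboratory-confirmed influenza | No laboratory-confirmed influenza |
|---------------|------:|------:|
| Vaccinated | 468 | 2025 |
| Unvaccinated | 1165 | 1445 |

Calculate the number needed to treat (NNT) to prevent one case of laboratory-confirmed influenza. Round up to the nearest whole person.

4

Risk in treated group = 468/2493 = 0.18773; risk in control = 1165/2610 = 0.44636.
Absolute risk reduction = 0.44636 − 0.18773 = 0.25863
NNT = 1 / ARR = 1 / 0.25863 = 3.866 → round up → 4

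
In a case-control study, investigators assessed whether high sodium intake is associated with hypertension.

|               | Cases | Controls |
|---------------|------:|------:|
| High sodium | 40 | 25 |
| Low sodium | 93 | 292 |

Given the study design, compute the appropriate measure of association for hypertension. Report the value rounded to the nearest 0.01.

5.02

Cells: a = 40, b = 25, c = 93, d = 292.
This is a case-control study: participants were sampled on outcome status, so risks in the source population cannot be estimated directly — relative risk is not valid here. The odds ratio is the appropriate measure.
OR = (a·d)/(b·c) = (40 × 292) / (25 × 93) = 11680 / 2325 = 5.02366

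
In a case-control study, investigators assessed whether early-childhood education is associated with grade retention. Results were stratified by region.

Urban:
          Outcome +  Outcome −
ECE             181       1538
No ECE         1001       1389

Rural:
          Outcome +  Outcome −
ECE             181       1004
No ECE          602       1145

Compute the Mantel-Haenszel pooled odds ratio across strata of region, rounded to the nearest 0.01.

0.23

OR_MH = Σ(aᵢdᵢ/nᵢ) / Σ(bᵢcᵢ/nᵢ), where nᵢ is the stratum total.
Stratum 1 (Urban): n = 4109; a·d/n = 181·1389/4109 = 61.1850; b·c/n = 1538·1001/4109 = 374.6746
Stratum 2 (Rural): n = 2932; a·d/n = 181·1145/2932 = 70.6838; b·c/n = 1004·602/2932 = 206.1419
OR_MH = (61.1850 + 70.6838) / (374.6746 + 206.1419) = 131.8688 / 580.8165 = 0.22704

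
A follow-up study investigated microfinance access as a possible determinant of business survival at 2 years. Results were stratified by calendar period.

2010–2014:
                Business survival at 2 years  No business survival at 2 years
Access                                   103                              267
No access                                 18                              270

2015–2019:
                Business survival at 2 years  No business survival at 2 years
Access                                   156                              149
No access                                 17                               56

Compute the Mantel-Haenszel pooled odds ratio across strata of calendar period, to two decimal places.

4.67

OR_MH = Σ(aᵢdᵢ/nᵢ) / Σ(bᵢcᵢ/nᵢ), where nᵢ is the stratum total.
Stratum 1 (2010–2014): n = 658; a·d/n = 103·270/658 = 42.2644; b·c/n = 267·18/658 = 7.3040
Stratum 2 (2015–2019): n = 378; a·d/n = 156·56/378 = 23.1111; b·c/n = 149·17/378 = 6.7011
OR_MH = (42.2644 + 23.1111) / (7.3040 + 6.7011) = 65.3755 / 14.0050 = 4.66801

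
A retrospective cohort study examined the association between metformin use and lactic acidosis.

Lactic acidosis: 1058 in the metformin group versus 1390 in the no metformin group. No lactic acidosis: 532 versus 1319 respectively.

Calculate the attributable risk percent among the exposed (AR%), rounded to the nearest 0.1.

From the description: a = 1058, b = 532, c = 1390, d = 1319.
Risk in exposed = 1058/1590 = 0.66541; risk in unexposed = 1390/2709 = 0.51310.
RR = 0.66541/0.51310 = 1.29683
AR% = (RR − 1)/RR × 100 = (1.29683 − 1)/1.29683 × 100 = 22.8888%

22.9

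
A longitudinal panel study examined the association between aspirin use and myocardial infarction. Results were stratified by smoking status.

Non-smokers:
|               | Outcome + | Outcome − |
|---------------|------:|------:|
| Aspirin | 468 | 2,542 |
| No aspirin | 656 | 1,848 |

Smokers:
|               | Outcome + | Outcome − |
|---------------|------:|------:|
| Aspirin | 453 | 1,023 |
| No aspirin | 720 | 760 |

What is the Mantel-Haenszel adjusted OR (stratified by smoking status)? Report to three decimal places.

0.496

OR_MH = Σ(aᵢdᵢ/nᵢ) / Σ(bᵢcᵢ/nᵢ), where nᵢ is the stratum total.
Stratum 1 (Non-smokers): n = 5514; a·d/n = 468·1848/5514 = 156.8487; b·c/n = 2542·656/5514 = 302.4215
Stratum 2 (Smokers): n = 2956; a·d/n = 453·760/2956 = 116.4682; b·c/n = 1023·720/2956 = 249.1746
OR_MH = (156.8487 + 116.4682) / (302.4215 + 249.1746) = 273.3169 / 551.5960 = 0.49550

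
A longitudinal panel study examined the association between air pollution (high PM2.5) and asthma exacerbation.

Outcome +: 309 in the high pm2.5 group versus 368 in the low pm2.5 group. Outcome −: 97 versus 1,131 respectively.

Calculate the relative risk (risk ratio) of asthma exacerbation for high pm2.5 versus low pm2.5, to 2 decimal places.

From the description: a = 309, b = 97, c = 368, d = 1131.
Risk in exposed = 309/406 = 0.76108; risk in unexposed = 368/1499 = 0.24550.
RR = 0.76108 / 0.24550 = 3.10018
The risk among the exposed is 3.10 times that among the unexposed.

3.10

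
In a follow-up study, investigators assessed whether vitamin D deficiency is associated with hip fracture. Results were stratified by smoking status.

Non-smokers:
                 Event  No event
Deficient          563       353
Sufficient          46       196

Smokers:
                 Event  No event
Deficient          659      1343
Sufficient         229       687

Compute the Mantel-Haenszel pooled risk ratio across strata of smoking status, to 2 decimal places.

RR_MH = Σ(aᵢ·n₀ᵢ/nᵢ) / Σ(cᵢ·n₁ᵢ/nᵢ), with n₁ᵢ = aᵢ+bᵢ (exposed), n₀ᵢ = cᵢ+dᵢ (unexposed), nᵢ = n₁ᵢ+n₀ᵢ.
Stratum 1 (Non-smokers): n₁ = 916, n₀ = 242, n = 1158; a·n₀/n = 563·242/1158 = 117.6563; c·n₁/n = 46·916/1158 = 36.3869
Stratum 2 (Smokers): n₁ = 2002, n₀ = 916, n = 2918; a·n₀/n = 659·916/2918 = 206.8691; c·n₁/n = 229·2002/2918 = 157.1138
RR_MH = (117.6563 + 206.8691) / (36.3869 + 157.1138) = 324.5254 / 193.5007 = 1.67713

1.68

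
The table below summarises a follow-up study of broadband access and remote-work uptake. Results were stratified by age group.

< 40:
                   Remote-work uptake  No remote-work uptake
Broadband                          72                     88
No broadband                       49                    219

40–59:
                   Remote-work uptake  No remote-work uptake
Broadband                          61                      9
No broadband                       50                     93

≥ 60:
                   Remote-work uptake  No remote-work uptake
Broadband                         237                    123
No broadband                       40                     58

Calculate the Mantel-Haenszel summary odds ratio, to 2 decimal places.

4.08

OR_MH = Σ(aᵢdᵢ/nᵢ) / Σ(bᵢcᵢ/nᵢ), where nᵢ is the stratum total.
Stratum 1 (< 40): n = 428; a·d/n = 72·219/428 = 36.8411; b·c/n = 88·49/428 = 10.0748
Stratum 2 (40–59): n = 213; a·d/n = 61·93/213 = 26.6338; b·c/n = 9·50/213 = 2.1127
Stratum 3 (≥ 60): n = 458; a·d/n = 237·58/458 = 30.0131; b·c/n = 123·40/458 = 10.7424
OR_MH = (36.8411 + 26.6338 + 30.0131) / (10.0748 + 2.1127 + 10.7424) = 93.4880 / 22.9298 = 4.07714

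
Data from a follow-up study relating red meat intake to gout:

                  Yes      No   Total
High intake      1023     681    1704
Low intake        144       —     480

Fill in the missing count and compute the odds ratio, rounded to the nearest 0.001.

3.505

The missing cell is in the unexposed row: 480 − 144 = 336.
So a = 1023, b = 681, c = 144, d = 336.
OR = (a·d)/(b·c) = (1023 × 336) / (681 × 144) = 343728 / 98064 = 3.50514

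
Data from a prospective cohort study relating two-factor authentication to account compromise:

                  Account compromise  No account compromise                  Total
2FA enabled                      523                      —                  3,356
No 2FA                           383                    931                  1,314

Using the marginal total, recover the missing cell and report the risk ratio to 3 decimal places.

The missing cell is in the exposed row: 3356 − 523 = 2833.
So a = 523, b = 2833, c = 383, d = 931.
RR = [a/(a+b)] / [c/(c+d)] = (523/3356) / (383/1314) = 0.15584/0.29148 = 0.53466

0.535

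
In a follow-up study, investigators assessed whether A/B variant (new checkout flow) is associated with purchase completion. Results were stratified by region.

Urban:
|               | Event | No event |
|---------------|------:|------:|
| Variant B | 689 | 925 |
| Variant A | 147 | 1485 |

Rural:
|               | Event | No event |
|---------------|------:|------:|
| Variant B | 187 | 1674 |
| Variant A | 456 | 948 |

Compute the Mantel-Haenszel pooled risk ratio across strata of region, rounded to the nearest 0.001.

RR_MH = Σ(aᵢ·n₀ᵢ/nᵢ) / Σ(cᵢ·n₁ᵢ/nᵢ), with n₁ᵢ = aᵢ+bᵢ (exposed), n₀ᵢ = cᵢ+dᵢ (unexposed), nᵢ = n₁ᵢ+n₀ᵢ.
Stratum 1 (Urban): n₁ = 1614, n₀ = 1632, n = 3246; a·n₀/n = 689·1632/3246 = 346.4104; c·n₁/n = 147·1614/3246 = 73.0924
Stratum 2 (Rural): n₁ = 1861, n₀ = 1404, n = 3265; a·n₀/n = 187·1404/3265 = 80.4129; c·n₁/n = 456·1861/3265 = 259.9130
RR_MH = (346.4104 + 80.4129) / (73.0924 + 259.9130) = 426.8232 / 333.0054 = 1.28173

1.282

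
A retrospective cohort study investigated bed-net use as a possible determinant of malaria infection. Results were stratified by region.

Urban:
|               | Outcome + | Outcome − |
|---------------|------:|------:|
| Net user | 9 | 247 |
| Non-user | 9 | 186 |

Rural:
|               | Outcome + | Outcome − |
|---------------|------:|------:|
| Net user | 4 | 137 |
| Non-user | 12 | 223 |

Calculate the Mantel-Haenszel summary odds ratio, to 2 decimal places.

OR_MH = Σ(aᵢdᵢ/nᵢ) / Σ(bᵢcᵢ/nᵢ), where nᵢ is the stratum total.
Stratum 1 (Urban): n = 451; a·d/n = 9·186/451 = 3.7118; b·c/n = 247·9/451 = 4.9290
Stratum 2 (Rural): n = 376; a·d/n = 4·223/376 = 2.3723; b·c/n = 137·12/376 = 4.3723
OR_MH = (3.7118 + 2.3723) / (4.9290 + 4.3723) = 6.0841 / 9.3014 = 0.65411

0.65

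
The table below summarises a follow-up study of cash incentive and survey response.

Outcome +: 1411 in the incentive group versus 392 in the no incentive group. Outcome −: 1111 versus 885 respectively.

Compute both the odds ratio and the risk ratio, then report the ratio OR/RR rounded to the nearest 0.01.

From the description: a = 1411, b = 1111, c = 392, d = 885.
OR = (1411·885)/(1111·392) = 1248735/435512 = 2.86728
Risk in exposed = 1411/2522 = 0.55948; risk in unexposed = 392/1277 = 0.30697; RR = 1.82258
OR/RR = 2.86728 / 1.82258 = 1.57320
The outcome is not rare, so the OR lies further from 1 than the RR.

1.57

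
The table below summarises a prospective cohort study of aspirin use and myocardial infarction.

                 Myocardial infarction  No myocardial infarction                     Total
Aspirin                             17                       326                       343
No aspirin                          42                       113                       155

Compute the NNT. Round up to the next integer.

Risk in treated group = 17/343 = 0.04956; risk in control = 42/155 = 0.27097.
Absolute risk reduction = 0.27097 − 0.04956 = 0.22141
NNT = 1 / ARR = 1 / 0.22141 = 4.517 → round up → 5

5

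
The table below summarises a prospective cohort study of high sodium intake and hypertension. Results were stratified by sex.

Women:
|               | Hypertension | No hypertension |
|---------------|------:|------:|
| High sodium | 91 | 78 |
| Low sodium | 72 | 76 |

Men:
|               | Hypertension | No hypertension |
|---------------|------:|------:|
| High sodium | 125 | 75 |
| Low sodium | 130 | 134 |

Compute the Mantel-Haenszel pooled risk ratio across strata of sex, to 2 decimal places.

1.20

RR_MH = Σ(aᵢ·n₀ᵢ/nᵢ) / Σ(cᵢ·n₁ᵢ/nᵢ), with n₁ᵢ = aᵢ+bᵢ (exposed), n₀ᵢ = cᵢ+dᵢ (unexposed), nᵢ = n₁ᵢ+n₀ᵢ.
Stratum 1 (Women): n₁ = 169, n₀ = 148, n = 317; a·n₀/n = 91·148/317 = 42.4858; c·n₁/n = 72·169/317 = 38.3849
Stratum 2 (Men): n₁ = 200, n₀ = 264, n = 464; a·n₀/n = 125·264/464 = 71.1207; c·n₁/n = 130·200/464 = 56.0345
RR_MH = (42.4858 + 71.1207) / (38.3849 + 56.0345) = 113.6065 / 94.4193 = 1.20321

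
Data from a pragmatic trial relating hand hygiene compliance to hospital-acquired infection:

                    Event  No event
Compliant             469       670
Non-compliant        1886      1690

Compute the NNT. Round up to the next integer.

9

Risk in treated group = 469/1139 = 0.41176; risk in control = 1886/3576 = 0.52740.
Absolute risk reduction = 0.52740 − 0.41176 = 0.11564
NNT = 1 / ARR = 1 / 0.11564 = 8.648 → round up → 9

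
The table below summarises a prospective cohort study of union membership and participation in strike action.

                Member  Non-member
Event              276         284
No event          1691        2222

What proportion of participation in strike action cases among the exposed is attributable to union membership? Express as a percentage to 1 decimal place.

Reading the table with exposure as columns: a = 276 (Member, case), b = 1691 (Member, non-case), c = 284 (Non-member, case), d = 2222.
Risk in exposed = 276/1967 = 0.14032; risk in unexposed = 284/2506 = 0.11333.
RR = 0.14032/0.11333 = 1.23813
AR% = (RR − 1)/RR × 100 = (1.23813 − 1)/1.23813 × 100 = 19.2333%

19.2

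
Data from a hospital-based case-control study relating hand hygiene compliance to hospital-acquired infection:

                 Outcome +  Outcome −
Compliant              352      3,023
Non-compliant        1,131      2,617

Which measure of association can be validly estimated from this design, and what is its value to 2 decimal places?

Cells: a = 352, b = 3023, c = 1131, d = 2617.
This is a hospital-based case-control study: participants were sampled on outcome status, so risks in the source population cannot be estimated directly — relative risk is not valid here. The odds ratio is the appropriate measure.
OR = (a·d)/(b·c) = (352 × 2617) / (3023 × 1131) = 921184 / 3419013 = 0.26943

0.27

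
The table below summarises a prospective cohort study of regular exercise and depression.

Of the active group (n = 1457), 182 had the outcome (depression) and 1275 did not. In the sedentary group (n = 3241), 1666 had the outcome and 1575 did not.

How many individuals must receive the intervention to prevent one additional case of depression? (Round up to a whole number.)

3

Risk in treated group = 182/1457 = 0.12491; risk in control = 1666/3241 = 0.51404.
Absolute risk reduction = 0.51404 − 0.12491 = 0.38912
NNT = 1 / ARR = 1 / 0.38912 = 2.570 → round up → 3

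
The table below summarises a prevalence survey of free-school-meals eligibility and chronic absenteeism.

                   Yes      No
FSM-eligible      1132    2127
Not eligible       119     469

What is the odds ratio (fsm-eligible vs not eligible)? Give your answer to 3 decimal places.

2.098

Cells: a = 1132, b = 2127, c = 119, d = 469.
OR = (a·d)/(b·c) = (1132 × 469) / (2127 × 119) = 530908 / 253113 = 2.09751
The odds of chronic absenteeism are about 2.10 times as high in the fsm-eligible group.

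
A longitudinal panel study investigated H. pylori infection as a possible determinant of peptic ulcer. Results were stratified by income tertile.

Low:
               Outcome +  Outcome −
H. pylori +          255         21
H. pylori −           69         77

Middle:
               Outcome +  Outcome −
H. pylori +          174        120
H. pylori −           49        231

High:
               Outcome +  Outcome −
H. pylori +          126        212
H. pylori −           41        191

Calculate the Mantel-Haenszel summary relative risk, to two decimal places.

RR_MH = Σ(aᵢ·n₀ᵢ/nᵢ) / Σ(cᵢ·n₁ᵢ/nᵢ), with n₁ᵢ = aᵢ+bᵢ (exposed), n₀ᵢ = cᵢ+dᵢ (unexposed), nᵢ = n₁ᵢ+n₀ᵢ.
Stratum 1 (Low): n₁ = 276, n₀ = 146, n = 422; a·n₀/n = 255·146/422 = 88.2227; c·n₁/n = 69·276/422 = 45.1280
Stratum 2 (Middle): n₁ = 294, n₀ = 280, n = 574; a·n₀/n = 174·280/574 = 84.8780; c·n₁/n = 49·294/574 = 25.0976
Stratum 3 (High): n₁ = 338, n₀ = 232, n = 570; a·n₀/n = 126·232/570 = 51.2842; c·n₁/n = 41·338/570 = 24.3123
RR_MH = (88.2227 + 84.8780 + 51.2842) / (45.1280 + 25.0976 + 24.3123) = 224.3850 / 94.5378 = 2.37350

2.37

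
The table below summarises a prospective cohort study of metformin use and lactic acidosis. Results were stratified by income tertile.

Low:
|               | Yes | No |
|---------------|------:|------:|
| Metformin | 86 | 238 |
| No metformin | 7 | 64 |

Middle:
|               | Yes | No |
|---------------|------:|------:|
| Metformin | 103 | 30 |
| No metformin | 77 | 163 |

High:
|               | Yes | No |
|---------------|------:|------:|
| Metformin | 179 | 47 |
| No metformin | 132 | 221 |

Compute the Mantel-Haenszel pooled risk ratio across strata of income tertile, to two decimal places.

RR_MH = Σ(aᵢ·n₀ᵢ/nᵢ) / Σ(cᵢ·n₁ᵢ/nᵢ), with n₁ᵢ = aᵢ+bᵢ (exposed), n₀ᵢ = cᵢ+dᵢ (unexposed), nᵢ = n₁ᵢ+n₀ᵢ.
Stratum 1 (Low): n₁ = 324, n₀ = 71, n = 395; a·n₀/n = 86·71/395 = 15.4582; c·n₁/n = 7·324/395 = 5.7418
Stratum 2 (Middle): n₁ = 133, n₀ = 240, n = 373; a·n₀/n = 103·240/373 = 66.2735; c·n₁/n = 77·133/373 = 27.4558
Stratum 3 (High): n₁ = 226, n₀ = 353, n = 579; a·n₀/n = 179·353/579 = 109.1313; c·n₁/n = 132·226/579 = 51.5233
RR_MH = (15.4582 + 66.2735 + 109.1313) / (5.7418 + 27.4558 + 51.5233) = 190.8629 / 84.7209 = 2.25284

2.25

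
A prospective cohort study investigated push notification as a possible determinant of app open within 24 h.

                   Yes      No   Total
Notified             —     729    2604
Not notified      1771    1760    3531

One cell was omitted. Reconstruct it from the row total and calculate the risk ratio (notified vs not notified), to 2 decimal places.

1.44

The missing cell is in the exposed row: 2604 − 729 = 1875.
So a = 1875, b = 729, c = 1771, d = 1760.
RR = [a/(a+b)] / [c/(c+d)] = (1875/2604) / (1771/3531) = 0.72005/0.50156 = 1.43562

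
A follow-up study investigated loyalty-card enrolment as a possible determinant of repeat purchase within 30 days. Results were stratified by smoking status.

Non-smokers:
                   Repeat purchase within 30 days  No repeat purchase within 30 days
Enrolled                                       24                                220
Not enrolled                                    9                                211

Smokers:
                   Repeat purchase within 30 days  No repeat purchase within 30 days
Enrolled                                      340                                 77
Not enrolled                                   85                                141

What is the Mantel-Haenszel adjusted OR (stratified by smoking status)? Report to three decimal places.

OR_MH = Σ(aᵢdᵢ/nᵢ) / Σ(bᵢcᵢ/nᵢ), where nᵢ is the stratum total.
Stratum 1 (Non-smokers): n = 464; a·d/n = 24·211/464 = 10.9138; b·c/n = 220·9/464 = 4.2672
Stratum 2 (Smokers): n = 643; a·d/n = 340·141/643 = 74.5568; b·c/n = 77·85/643 = 10.1788
OR_MH = (10.9138 + 74.5568) / (4.2672 + 10.1788) = 85.4706 / 14.4461 = 5.91652

5.917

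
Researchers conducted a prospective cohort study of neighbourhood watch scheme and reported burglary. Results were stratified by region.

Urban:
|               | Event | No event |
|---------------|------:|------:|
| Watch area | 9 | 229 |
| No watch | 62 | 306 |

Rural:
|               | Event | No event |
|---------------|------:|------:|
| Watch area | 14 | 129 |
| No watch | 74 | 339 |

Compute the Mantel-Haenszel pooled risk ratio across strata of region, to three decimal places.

RR_MH = Σ(aᵢ·n₀ᵢ/nᵢ) / Σ(cᵢ·n₁ᵢ/nᵢ), with n₁ᵢ = aᵢ+bᵢ (exposed), n₀ᵢ = cᵢ+dᵢ (unexposed), nᵢ = n₁ᵢ+n₀ᵢ.
Stratum 1 (Urban): n₁ = 238, n₀ = 368, n = 606; a·n₀/n = 9·368/606 = 5.4653; c·n₁/n = 62·238/606 = 24.3498
Stratum 2 (Rural): n₁ = 143, n₀ = 413, n = 556; a·n₀/n = 14·413/556 = 10.3993; c·n₁/n = 74·143/556 = 19.0324
RR_MH = (5.4653 + 10.3993) / (24.3498 + 19.0324) = 15.8646 / 43.3822 = 0.36569

0.366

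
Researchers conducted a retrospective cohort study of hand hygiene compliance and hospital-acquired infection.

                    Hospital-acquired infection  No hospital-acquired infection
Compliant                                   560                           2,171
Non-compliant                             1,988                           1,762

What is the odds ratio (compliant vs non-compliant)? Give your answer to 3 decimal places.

Cells: a = 560, b = 2171, c = 1988, d = 1762.
OR = (a·d)/(b·c) = (560 × 1762) / (2171 × 1988) = 986720 / 4315948 = 0.22862
Exposure is associated with lower odds of hospital-acquired infection (OR = 0.23 < 1).

0.229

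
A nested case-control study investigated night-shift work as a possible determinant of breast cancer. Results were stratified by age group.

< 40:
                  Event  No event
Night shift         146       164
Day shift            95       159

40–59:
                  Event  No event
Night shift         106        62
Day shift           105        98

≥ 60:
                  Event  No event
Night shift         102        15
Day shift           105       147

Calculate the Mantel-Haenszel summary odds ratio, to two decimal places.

2.22

OR_MH = Σ(aᵢdᵢ/nᵢ) / Σ(bᵢcᵢ/nᵢ), where nᵢ is the stratum total.
Stratum 1 (< 40): n = 564; a·d/n = 146·159/564 = 41.1596; b·c/n = 164·95/564 = 27.6241
Stratum 2 (40–59): n = 371; a·d/n = 106·98/371 = 28.0000; b·c/n = 62·105/371 = 17.5472
Stratum 3 (≥ 60): n = 369; a·d/n = 102·147/369 = 40.6341; b·c/n = 15·105/369 = 4.2683
OR_MH = (41.1596 + 28.0000 + 40.6341) / (27.6241 + 17.5472 + 4.2683) = 109.7937 / 49.4396 = 2.22077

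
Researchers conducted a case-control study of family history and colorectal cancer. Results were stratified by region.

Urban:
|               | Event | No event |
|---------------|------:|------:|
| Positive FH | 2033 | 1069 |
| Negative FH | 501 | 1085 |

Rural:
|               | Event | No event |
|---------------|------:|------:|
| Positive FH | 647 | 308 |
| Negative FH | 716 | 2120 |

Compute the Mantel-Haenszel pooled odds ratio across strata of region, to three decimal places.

OR_MH = Σ(aᵢdᵢ/nᵢ) / Σ(bᵢcᵢ/nᵢ), where nᵢ is the stratum total.
Stratum 1 (Urban): n = 4688; a·d/n = 2033·1085/4688 = 470.5215; b·c/n = 1069·501/4688 = 114.2425
Stratum 2 (Rural): n = 3791; a·d/n = 647·2120/3791 = 361.8148; b·c/n = 308·716/3791 = 58.1715
OR_MH = (470.5215 + 361.8148) / (114.2425 + 58.1715) = 832.3364 / 172.4140 = 4.82755

4.828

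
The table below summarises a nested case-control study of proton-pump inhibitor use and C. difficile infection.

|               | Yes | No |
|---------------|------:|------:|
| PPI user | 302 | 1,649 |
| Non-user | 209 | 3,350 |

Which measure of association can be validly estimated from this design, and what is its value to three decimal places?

Cells: a = 302, b = 1649, c = 209, d = 3350.
This is a nested case-control study: participants were sampled on outcome status, so risks in the source population cannot be estimated directly — relative risk is not valid here. The odds ratio is the appropriate measure.
OR = (a·d)/(b·c) = (302 × 3350) / (1649 × 209) = 1011700 / 344641 = 2.93552

2.936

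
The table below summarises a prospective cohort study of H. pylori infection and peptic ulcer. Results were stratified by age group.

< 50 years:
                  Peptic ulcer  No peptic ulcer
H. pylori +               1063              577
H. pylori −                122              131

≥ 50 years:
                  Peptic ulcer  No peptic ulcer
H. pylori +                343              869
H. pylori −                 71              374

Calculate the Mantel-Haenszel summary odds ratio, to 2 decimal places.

OR_MH = Σ(aᵢdᵢ/nᵢ) / Σ(bᵢcᵢ/nᵢ), where nᵢ is the stratum total.
Stratum 1 (< 50 years): n = 1893; a·d/n = 1063·131/1893 = 73.5621; b·c/n = 577·122/1893 = 37.1865
Stratum 2 (≥ 50 years): n = 1657; a·d/n = 343·374/1657 = 77.4182; b·c/n = 869·71/1657 = 37.2354
OR_MH = (73.5621 + 77.4182) / (37.1865 + 37.2354) = 150.9803 / 74.4218 = 2.02871

2.03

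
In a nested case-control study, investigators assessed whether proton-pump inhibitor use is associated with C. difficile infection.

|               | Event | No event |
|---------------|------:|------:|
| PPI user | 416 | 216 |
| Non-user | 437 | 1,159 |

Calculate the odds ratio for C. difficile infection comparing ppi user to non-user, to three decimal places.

Cells: a = 416, b = 216, c = 437, d = 1159.
OR = (a·d)/(b·c) = (416 × 1159) / (216 × 437) = 482144 / 94392 = 5.10789
The odds of C. difficile infection are about 5.11 times as high in the ppi user group.

5.108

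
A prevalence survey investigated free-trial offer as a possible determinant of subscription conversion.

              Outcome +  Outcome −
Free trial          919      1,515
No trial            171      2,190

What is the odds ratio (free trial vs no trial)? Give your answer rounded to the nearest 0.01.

Cells: a = 919, b = 1515, c = 171, d = 2190.
OR = (a·d)/(b·c) = (919 × 2190) / (1515 × 171) = 2012610 / 259065 = 7.76875
The odds of subscription conversion are about 7.77 times as high in the free trial group.

7.77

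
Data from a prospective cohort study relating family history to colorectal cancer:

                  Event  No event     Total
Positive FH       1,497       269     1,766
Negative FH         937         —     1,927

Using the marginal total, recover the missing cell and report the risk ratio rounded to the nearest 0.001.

The missing cell is in the unexposed row: 1927 − 937 = 990.
So a = 1497, b = 269, c = 937, d = 990.
RR = [a/(a+b)] / [c/(c+d)] = (1497/1766) / (937/1927) = 0.84768/0.48625 = 1.74330

1.743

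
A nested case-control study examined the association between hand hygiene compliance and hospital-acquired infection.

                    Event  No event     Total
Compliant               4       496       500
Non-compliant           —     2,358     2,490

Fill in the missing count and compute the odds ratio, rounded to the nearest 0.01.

0.14

The missing cell is in the unexposed row: 2490 − 2358 = 132.
So a = 4, b = 496, c = 132, d = 2358.
OR = (a·d)/(b·c) = (4 × 2358) / (496 × 132) = 9432 / 65472 = 0.14406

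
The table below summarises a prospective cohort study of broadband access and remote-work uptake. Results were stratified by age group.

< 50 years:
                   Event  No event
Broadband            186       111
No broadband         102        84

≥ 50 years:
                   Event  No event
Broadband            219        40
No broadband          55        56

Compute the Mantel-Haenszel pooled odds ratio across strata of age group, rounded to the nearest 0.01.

2.23

OR_MH = Σ(aᵢdᵢ/nᵢ) / Σ(bᵢcᵢ/nᵢ), where nᵢ is the stratum total.
Stratum 1 (< 50 years): n = 483; a·d/n = 186·84/483 = 32.3478; b·c/n = 111·102/483 = 23.4410
Stratum 2 (≥ 50 years): n = 370; a·d/n = 219·56/370 = 33.1459; b·c/n = 40·55/370 = 5.9459
OR_MH = (32.3478 + 33.1459) / (23.4410 + 5.9459) = 65.4938 / 29.3869 = 2.22867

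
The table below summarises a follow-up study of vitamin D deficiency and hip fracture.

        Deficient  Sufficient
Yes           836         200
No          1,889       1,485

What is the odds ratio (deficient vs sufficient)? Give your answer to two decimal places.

Reading the table with exposure as columns: a = 836 (Deficient, case), b = 1889 (Deficient, non-case), c = 200 (Sufficient, case), d = 1485.
OR = (a·d)/(b·c) = (836 × 1485) / (1889 × 200) = 1241460 / 377800 = 3.28602
The odds of hip fracture are about 3.29 times as high in the deficient group.

3.29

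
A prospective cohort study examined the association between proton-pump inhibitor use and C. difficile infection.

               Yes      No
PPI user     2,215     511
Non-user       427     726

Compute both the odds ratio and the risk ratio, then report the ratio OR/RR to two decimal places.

3.36

Cells: a = 2215, b = 511, c = 427, d = 726.
OR = (2215·726)/(511·427) = 1608090/218197 = 7.36990
Risk in exposed = 2215/2726 = 0.81255; risk in unexposed = 427/1153 = 0.37034; RR = 2.19406
OR/RR = 7.36990 / 2.19406 = 3.35902
The outcome is not rare, so the OR lies further from 1 than the RR.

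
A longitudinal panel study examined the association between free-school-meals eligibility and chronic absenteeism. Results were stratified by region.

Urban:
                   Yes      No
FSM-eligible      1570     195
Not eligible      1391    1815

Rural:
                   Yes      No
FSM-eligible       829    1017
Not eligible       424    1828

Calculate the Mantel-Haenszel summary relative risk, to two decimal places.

2.14

RR_MH = Σ(aᵢ·n₀ᵢ/nᵢ) / Σ(cᵢ·n₁ᵢ/nᵢ), with n₁ᵢ = aᵢ+bᵢ (exposed), n₀ᵢ = cᵢ+dᵢ (unexposed), nᵢ = n₁ᵢ+n₀ᵢ.
Stratum 1 (Urban): n₁ = 1765, n₀ = 3206, n = 4971; a·n₀/n = 1570·3206/4971 = 1012.5568; c·n₁/n = 1391·1765/4971 = 493.8875
Stratum 2 (Rural): n₁ = 1846, n₀ = 2252, n = 4098; a·n₀/n = 829·2252/4098 = 455.5656; c·n₁/n = 424·1846/4098 = 190.9966
RR_MH = (1012.5568 + 455.5656) / (493.8875 + 190.9966) = 1468.1225 / 684.8841 = 2.14361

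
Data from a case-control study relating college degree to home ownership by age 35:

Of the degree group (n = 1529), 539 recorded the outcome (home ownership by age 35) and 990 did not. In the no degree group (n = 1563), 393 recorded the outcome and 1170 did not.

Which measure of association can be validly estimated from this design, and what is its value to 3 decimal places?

From the description: a = 539, b = 990, c = 393, d = 1170.
This is a case-control study: participants were sampled on outcome status, so risks in the source population cannot be estimated directly — relative risk is not valid here. The odds ratio is the appropriate measure.
OR = (a·d)/(b·c) = (539 × 1170) / (990 × 393) = 630630 / 389070 = 1.62087

1.621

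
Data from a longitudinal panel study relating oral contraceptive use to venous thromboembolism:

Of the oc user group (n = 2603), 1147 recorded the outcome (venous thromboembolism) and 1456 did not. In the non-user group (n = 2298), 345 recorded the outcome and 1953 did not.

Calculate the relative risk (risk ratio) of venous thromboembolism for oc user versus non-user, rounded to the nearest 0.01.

2.94

From the description: a = 1147, b = 1456, c = 345, d = 1953.
Risk in exposed = 1147/2603 = 0.44065; risk in unexposed = 345/2298 = 0.15013.
RR = 0.44065 / 0.15013 = 2.93508
The risk among the exposed is 2.94 times that among the unexposed.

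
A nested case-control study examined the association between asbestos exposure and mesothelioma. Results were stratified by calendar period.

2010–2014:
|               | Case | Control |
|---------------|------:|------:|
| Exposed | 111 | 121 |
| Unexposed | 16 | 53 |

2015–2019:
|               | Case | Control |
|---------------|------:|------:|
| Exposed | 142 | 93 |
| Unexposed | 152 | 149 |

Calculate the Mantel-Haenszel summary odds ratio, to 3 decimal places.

1.799

OR_MH = Σ(aᵢdᵢ/nᵢ) / Σ(bᵢcᵢ/nᵢ), where nᵢ is the stratum total.
Stratum 1 (2010–2014): n = 301; a·d/n = 111·53/301 = 19.5449; b·c/n = 121·16/301 = 6.4319
Stratum 2 (2015–2019): n = 536; a·d/n = 142·149/536 = 39.4739; b·c/n = 93·152/536 = 26.3731
OR_MH = (19.5449 + 39.4739) / (6.4319 + 26.3731) = 59.0187 / 32.8050 = 1.79908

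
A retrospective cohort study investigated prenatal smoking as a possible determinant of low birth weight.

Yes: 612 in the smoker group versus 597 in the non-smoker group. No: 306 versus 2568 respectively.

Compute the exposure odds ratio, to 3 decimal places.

8.603

From the description: a = 612, b = 306, c = 597, d = 2568.
OR = (a·d)/(b·c) = (612 × 2568) / (306 × 597) = 1571616 / 182682 = 8.60302
The odds of low birth weight are about 8.60 times as high in the smoker group.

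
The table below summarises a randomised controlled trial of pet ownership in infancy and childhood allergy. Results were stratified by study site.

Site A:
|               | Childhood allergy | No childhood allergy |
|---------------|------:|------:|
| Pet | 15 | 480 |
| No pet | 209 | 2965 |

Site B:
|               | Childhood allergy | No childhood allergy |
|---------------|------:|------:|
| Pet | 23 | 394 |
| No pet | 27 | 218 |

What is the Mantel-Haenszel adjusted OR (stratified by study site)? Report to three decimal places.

0.454

OR_MH = Σ(aᵢdᵢ/nᵢ) / Σ(bᵢcᵢ/nᵢ), where nᵢ is the stratum total.
Stratum 1 (Site A): n = 3669; a·d/n = 15·2965/3669 = 12.1218; b·c/n = 480·209/3669 = 27.3426
Stratum 2 (Site B): n = 662; a·d/n = 23·218/662 = 7.5740; b·c/n = 394·27/662 = 16.0695
OR_MH = (12.1218 + 7.5740) / (27.3426 + 16.0695) = 19.6958 / 43.4121 = 0.45370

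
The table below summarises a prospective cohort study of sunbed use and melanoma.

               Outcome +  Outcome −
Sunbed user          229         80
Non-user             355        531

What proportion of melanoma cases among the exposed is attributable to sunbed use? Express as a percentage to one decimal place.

45.9

Cells: a = 229, b = 80, c = 355, d = 531.
Risk in exposed = 229/309 = 0.74110; risk in unexposed = 355/886 = 0.40068.
RR = 0.74110/0.40068 = 1.84962
AR% = (RR − 1)/RR × 100 = (1.84962 − 1)/1.84962 × 100 = 45.9348%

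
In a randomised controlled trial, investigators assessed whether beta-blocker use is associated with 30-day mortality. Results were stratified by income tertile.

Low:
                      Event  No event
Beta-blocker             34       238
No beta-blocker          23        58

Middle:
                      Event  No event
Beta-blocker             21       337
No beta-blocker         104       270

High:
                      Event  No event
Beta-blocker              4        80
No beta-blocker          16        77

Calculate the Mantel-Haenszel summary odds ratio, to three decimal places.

OR_MH = Σ(aᵢdᵢ/nᵢ) / Σ(bᵢcᵢ/nᵢ), where nᵢ is the stratum total.
Stratum 1 (Low): n = 353; a·d/n = 34·58/353 = 5.5864; b·c/n = 238·23/353 = 15.5071
Stratum 2 (Middle): n = 732; a·d/n = 21·270/732 = 7.7459; b·c/n = 337·104/732 = 47.8798
Stratum 3 (High): n = 177; a·d/n = 4·77/177 = 1.7401; b·c/n = 80·16/177 = 7.2316
OR_MH = (5.5864 + 7.7459 + 1.7401) / (15.5071 + 47.8798 + 7.2316) = 15.0724 / 70.6185 = 0.21343

0.213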